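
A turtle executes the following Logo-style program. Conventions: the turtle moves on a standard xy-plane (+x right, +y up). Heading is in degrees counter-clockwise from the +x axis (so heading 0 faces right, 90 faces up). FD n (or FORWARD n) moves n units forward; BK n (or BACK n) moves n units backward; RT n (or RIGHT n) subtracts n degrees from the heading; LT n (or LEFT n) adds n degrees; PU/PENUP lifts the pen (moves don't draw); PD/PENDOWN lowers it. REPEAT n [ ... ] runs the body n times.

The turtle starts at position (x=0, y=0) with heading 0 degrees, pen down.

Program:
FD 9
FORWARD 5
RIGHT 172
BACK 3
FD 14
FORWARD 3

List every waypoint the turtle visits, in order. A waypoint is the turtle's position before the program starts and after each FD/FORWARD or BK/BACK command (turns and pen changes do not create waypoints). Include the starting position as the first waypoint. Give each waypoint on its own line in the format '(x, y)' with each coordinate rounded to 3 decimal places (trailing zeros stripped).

Executing turtle program step by step:
Start: pos=(0,0), heading=0, pen down
FD 9: (0,0) -> (9,0) [heading=0, draw]
FD 5: (9,0) -> (14,0) [heading=0, draw]
RT 172: heading 0 -> 188
BK 3: (14,0) -> (16.971,0.418) [heading=188, draw]
FD 14: (16.971,0.418) -> (3.107,-1.531) [heading=188, draw]
FD 3: (3.107,-1.531) -> (0.136,-1.948) [heading=188, draw]
Final: pos=(0.136,-1.948), heading=188, 5 segment(s) drawn
Waypoints (6 total):
(0, 0)
(9, 0)
(14, 0)
(16.971, 0.418)
(3.107, -1.531)
(0.136, -1.948)

Answer: (0, 0)
(9, 0)
(14, 0)
(16.971, 0.418)
(3.107, -1.531)
(0.136, -1.948)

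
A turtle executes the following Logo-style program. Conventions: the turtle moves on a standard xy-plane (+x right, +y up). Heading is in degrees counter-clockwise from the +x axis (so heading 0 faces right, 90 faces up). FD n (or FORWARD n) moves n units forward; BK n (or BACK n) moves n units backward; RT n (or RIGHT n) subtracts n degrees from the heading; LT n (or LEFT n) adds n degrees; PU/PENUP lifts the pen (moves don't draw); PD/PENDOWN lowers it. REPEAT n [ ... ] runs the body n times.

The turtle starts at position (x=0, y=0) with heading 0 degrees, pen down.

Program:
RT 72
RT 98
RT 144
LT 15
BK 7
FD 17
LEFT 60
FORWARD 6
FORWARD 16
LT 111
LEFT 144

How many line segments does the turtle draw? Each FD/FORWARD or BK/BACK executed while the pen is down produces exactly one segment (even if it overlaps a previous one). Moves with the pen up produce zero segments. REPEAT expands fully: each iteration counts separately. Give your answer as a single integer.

Executing turtle program step by step:
Start: pos=(0,0), heading=0, pen down
RT 72: heading 0 -> 288
RT 98: heading 288 -> 190
RT 144: heading 190 -> 46
LT 15: heading 46 -> 61
BK 7: (0,0) -> (-3.394,-6.122) [heading=61, draw]
FD 17: (-3.394,-6.122) -> (4.848,8.746) [heading=61, draw]
LT 60: heading 61 -> 121
FD 6: (4.848,8.746) -> (1.758,13.889) [heading=121, draw]
FD 16: (1.758,13.889) -> (-6.483,27.604) [heading=121, draw]
LT 111: heading 121 -> 232
LT 144: heading 232 -> 16
Final: pos=(-6.483,27.604), heading=16, 4 segment(s) drawn
Segments drawn: 4

Answer: 4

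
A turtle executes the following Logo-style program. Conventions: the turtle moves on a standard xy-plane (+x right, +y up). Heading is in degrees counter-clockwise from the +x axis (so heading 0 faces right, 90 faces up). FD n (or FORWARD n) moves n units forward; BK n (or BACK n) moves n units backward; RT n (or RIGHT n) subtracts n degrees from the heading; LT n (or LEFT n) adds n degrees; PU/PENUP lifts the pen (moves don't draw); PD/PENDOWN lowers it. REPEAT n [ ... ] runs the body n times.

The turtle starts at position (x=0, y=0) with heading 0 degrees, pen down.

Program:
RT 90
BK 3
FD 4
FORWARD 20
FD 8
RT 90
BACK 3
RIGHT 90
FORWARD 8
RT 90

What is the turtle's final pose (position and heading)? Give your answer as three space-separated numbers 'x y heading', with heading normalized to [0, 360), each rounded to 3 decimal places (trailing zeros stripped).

Executing turtle program step by step:
Start: pos=(0,0), heading=0, pen down
RT 90: heading 0 -> 270
BK 3: (0,0) -> (0,3) [heading=270, draw]
FD 4: (0,3) -> (0,-1) [heading=270, draw]
FD 20: (0,-1) -> (0,-21) [heading=270, draw]
FD 8: (0,-21) -> (0,-29) [heading=270, draw]
RT 90: heading 270 -> 180
BK 3: (0,-29) -> (3,-29) [heading=180, draw]
RT 90: heading 180 -> 90
FD 8: (3,-29) -> (3,-21) [heading=90, draw]
RT 90: heading 90 -> 0
Final: pos=(3,-21), heading=0, 6 segment(s) drawn

Answer: 3 -21 0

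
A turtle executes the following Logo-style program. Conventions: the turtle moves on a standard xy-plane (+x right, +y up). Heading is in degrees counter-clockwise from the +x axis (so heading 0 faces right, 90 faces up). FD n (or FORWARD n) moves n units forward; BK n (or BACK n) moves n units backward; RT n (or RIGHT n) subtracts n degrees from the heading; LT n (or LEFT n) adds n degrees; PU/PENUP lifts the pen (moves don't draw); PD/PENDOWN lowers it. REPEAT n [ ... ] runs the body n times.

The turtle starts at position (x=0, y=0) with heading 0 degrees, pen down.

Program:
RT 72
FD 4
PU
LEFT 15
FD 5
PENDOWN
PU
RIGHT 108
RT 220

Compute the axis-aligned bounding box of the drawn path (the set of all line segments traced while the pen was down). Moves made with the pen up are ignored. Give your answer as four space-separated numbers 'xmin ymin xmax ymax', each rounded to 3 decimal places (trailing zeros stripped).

Executing turtle program step by step:
Start: pos=(0,0), heading=0, pen down
RT 72: heading 0 -> 288
FD 4: (0,0) -> (1.236,-3.804) [heading=288, draw]
PU: pen up
LT 15: heading 288 -> 303
FD 5: (1.236,-3.804) -> (3.959,-7.998) [heading=303, move]
PD: pen down
PU: pen up
RT 108: heading 303 -> 195
RT 220: heading 195 -> 335
Final: pos=(3.959,-7.998), heading=335, 1 segment(s) drawn

Segment endpoints: x in {0, 1.236}, y in {-3.804, 0}
xmin=0, ymin=-3.804, xmax=1.236, ymax=0

Answer: 0 -3.804 1.236 0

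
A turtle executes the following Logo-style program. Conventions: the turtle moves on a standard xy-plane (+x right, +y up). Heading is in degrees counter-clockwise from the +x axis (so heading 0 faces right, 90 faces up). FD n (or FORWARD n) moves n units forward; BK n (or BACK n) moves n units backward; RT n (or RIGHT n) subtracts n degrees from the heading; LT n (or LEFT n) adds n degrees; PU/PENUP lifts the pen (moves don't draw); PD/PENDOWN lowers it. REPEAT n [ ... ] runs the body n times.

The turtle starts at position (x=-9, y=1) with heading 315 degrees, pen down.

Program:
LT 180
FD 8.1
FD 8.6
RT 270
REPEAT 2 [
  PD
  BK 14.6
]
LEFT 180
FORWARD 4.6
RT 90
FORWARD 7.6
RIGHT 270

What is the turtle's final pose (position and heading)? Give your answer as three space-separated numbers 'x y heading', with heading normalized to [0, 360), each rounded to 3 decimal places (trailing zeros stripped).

Executing turtle program step by step:
Start: pos=(-9,1), heading=315, pen down
LT 180: heading 315 -> 135
FD 8.1: (-9,1) -> (-14.728,6.728) [heading=135, draw]
FD 8.6: (-14.728,6.728) -> (-20.809,12.809) [heading=135, draw]
RT 270: heading 135 -> 225
REPEAT 2 [
  -- iteration 1/2 --
  PD: pen down
  BK 14.6: (-20.809,12.809) -> (-10.485,23.132) [heading=225, draw]
  -- iteration 2/2 --
  PD: pen down
  BK 14.6: (-10.485,23.132) -> (-0.161,33.456) [heading=225, draw]
]
LT 180: heading 225 -> 45
FD 4.6: (-0.161,33.456) -> (3.092,36.709) [heading=45, draw]
RT 90: heading 45 -> 315
FD 7.6: (3.092,36.709) -> (8.466,31.335) [heading=315, draw]
RT 270: heading 315 -> 45
Final: pos=(8.466,31.335), heading=45, 6 segment(s) drawn

Answer: 8.466 31.335 45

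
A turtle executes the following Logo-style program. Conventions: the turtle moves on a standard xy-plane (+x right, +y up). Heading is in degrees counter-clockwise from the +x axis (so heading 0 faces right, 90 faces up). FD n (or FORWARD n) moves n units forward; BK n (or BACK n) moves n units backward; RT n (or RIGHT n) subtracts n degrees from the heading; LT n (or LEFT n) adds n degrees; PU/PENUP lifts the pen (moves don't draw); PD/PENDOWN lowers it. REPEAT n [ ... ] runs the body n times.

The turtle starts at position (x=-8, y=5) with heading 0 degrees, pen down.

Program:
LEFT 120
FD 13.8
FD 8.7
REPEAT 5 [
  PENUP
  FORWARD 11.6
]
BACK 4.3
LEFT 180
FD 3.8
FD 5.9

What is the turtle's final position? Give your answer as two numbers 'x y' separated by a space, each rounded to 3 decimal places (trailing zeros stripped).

Executing turtle program step by step:
Start: pos=(-8,5), heading=0, pen down
LT 120: heading 0 -> 120
FD 13.8: (-8,5) -> (-14.9,16.951) [heading=120, draw]
FD 8.7: (-14.9,16.951) -> (-19.25,24.486) [heading=120, draw]
REPEAT 5 [
  -- iteration 1/5 --
  PU: pen up
  FD 11.6: (-19.25,24.486) -> (-25.05,34.531) [heading=120, move]
  -- iteration 2/5 --
  PU: pen up
  FD 11.6: (-25.05,34.531) -> (-30.85,44.577) [heading=120, move]
  -- iteration 3/5 --
  PU: pen up
  FD 11.6: (-30.85,44.577) -> (-36.65,54.623) [heading=120, move]
  -- iteration 4/5 --
  PU: pen up
  FD 11.6: (-36.65,54.623) -> (-42.45,64.669) [heading=120, move]
  -- iteration 5/5 --
  PU: pen up
  FD 11.6: (-42.45,64.669) -> (-48.25,74.715) [heading=120, move]
]
BK 4.3: (-48.25,74.715) -> (-46.1,70.991) [heading=120, move]
LT 180: heading 120 -> 300
FD 3.8: (-46.1,70.991) -> (-44.2,67.7) [heading=300, move]
FD 5.9: (-44.2,67.7) -> (-41.25,62.591) [heading=300, move]
Final: pos=(-41.25,62.591), heading=300, 2 segment(s) drawn

Answer: -41.25 62.591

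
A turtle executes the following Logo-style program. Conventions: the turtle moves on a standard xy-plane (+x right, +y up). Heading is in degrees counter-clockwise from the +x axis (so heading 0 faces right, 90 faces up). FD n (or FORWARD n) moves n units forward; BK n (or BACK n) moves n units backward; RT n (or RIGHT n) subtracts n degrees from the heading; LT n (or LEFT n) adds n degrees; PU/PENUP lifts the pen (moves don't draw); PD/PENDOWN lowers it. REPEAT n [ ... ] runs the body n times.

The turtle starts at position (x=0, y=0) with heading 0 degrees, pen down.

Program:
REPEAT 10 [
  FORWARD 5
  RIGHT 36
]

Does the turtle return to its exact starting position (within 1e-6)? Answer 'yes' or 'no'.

Answer: yes

Derivation:
Executing turtle program step by step:
Start: pos=(0,0), heading=0, pen down
REPEAT 10 [
  -- iteration 1/10 --
  FD 5: (0,0) -> (5,0) [heading=0, draw]
  RT 36: heading 0 -> 324
  -- iteration 2/10 --
  FD 5: (5,0) -> (9.045,-2.939) [heading=324, draw]
  RT 36: heading 324 -> 288
  -- iteration 3/10 --
  FD 5: (9.045,-2.939) -> (10.59,-7.694) [heading=288, draw]
  RT 36: heading 288 -> 252
  -- iteration 4/10 --
  FD 5: (10.59,-7.694) -> (9.045,-12.449) [heading=252, draw]
  RT 36: heading 252 -> 216
  -- iteration 5/10 --
  FD 5: (9.045,-12.449) -> (5,-15.388) [heading=216, draw]
  RT 36: heading 216 -> 180
  -- iteration 6/10 --
  FD 5: (5,-15.388) -> (0,-15.388) [heading=180, draw]
  RT 36: heading 180 -> 144
  -- iteration 7/10 --
  FD 5: (0,-15.388) -> (-4.045,-12.449) [heading=144, draw]
  RT 36: heading 144 -> 108
  -- iteration 8/10 --
  FD 5: (-4.045,-12.449) -> (-5.59,-7.694) [heading=108, draw]
  RT 36: heading 108 -> 72
  -- iteration 9/10 --
  FD 5: (-5.59,-7.694) -> (-4.045,-2.939) [heading=72, draw]
  RT 36: heading 72 -> 36
  -- iteration 10/10 --
  FD 5: (-4.045,-2.939) -> (0,0) [heading=36, draw]
  RT 36: heading 36 -> 0
]
Final: pos=(0,0), heading=0, 10 segment(s) drawn

Start position: (0, 0)
Final position: (0, 0)
Distance = 0; < 1e-6 -> CLOSED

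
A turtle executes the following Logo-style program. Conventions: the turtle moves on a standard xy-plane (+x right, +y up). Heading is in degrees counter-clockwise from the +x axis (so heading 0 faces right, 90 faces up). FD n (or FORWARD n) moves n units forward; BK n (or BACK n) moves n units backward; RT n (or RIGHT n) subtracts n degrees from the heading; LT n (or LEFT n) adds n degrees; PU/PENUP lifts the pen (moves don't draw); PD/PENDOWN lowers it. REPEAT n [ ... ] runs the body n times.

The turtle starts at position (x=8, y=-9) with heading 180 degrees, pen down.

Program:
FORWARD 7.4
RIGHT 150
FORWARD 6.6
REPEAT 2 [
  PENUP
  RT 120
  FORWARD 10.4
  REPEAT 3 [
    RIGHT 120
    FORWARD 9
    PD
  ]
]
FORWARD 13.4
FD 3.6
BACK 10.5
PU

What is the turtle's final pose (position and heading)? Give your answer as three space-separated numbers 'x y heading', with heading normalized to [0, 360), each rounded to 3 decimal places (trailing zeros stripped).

Executing turtle program step by step:
Start: pos=(8,-9), heading=180, pen down
FD 7.4: (8,-9) -> (0.6,-9) [heading=180, draw]
RT 150: heading 180 -> 30
FD 6.6: (0.6,-9) -> (6.316,-5.7) [heading=30, draw]
REPEAT 2 [
  -- iteration 1/2 --
  PU: pen up
  RT 120: heading 30 -> 270
  FD 10.4: (6.316,-5.7) -> (6.316,-16.1) [heading=270, move]
  REPEAT 3 [
    -- iteration 1/3 --
    RT 120: heading 270 -> 150
    FD 9: (6.316,-16.1) -> (-1.478,-11.6) [heading=150, move]
    PD: pen down
    -- iteration 2/3 --
    RT 120: heading 150 -> 30
    FD 9: (-1.478,-11.6) -> (6.316,-7.1) [heading=30, draw]
    PD: pen down
    -- iteration 3/3 --
    RT 120: heading 30 -> 270
    FD 9: (6.316,-7.1) -> (6.316,-16.1) [heading=270, draw]
    PD: pen down
  ]
  -- iteration 2/2 --
  PU: pen up
  RT 120: heading 270 -> 150
  FD 10.4: (6.316,-16.1) -> (-2.691,-10.9) [heading=150, move]
  REPEAT 3 [
    -- iteration 1/3 --
    RT 120: heading 150 -> 30
    FD 9: (-2.691,-10.9) -> (5.103,-6.4) [heading=30, move]
    PD: pen down
    -- iteration 2/3 --
    RT 120: heading 30 -> 270
    FD 9: (5.103,-6.4) -> (5.103,-15.4) [heading=270, draw]
    PD: pen down
    -- iteration 3/3 --
    RT 120: heading 270 -> 150
    FD 9: (5.103,-15.4) -> (-2.691,-10.9) [heading=150, draw]
    PD: pen down
  ]
]
FD 13.4: (-2.691,-10.9) -> (-14.296,-4.2) [heading=150, draw]
FD 3.6: (-14.296,-4.2) -> (-17.413,-2.4) [heading=150, draw]
BK 10.5: (-17.413,-2.4) -> (-8.32,-7.65) [heading=150, draw]
PU: pen up
Final: pos=(-8.32,-7.65), heading=150, 9 segment(s) drawn

Answer: -8.32 -7.65 150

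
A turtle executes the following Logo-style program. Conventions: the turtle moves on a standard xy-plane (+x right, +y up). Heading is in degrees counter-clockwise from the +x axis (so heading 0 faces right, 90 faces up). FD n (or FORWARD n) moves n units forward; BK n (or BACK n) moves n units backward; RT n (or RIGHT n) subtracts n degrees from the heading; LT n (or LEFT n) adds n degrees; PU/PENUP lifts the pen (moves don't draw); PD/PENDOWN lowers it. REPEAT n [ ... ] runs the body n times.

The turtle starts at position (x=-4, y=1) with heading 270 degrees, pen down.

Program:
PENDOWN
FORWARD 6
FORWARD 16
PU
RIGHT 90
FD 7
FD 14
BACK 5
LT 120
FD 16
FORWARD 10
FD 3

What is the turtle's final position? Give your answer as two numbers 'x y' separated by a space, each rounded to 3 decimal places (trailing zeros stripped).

Answer: -5.5 -46.115

Derivation:
Executing turtle program step by step:
Start: pos=(-4,1), heading=270, pen down
PD: pen down
FD 6: (-4,1) -> (-4,-5) [heading=270, draw]
FD 16: (-4,-5) -> (-4,-21) [heading=270, draw]
PU: pen up
RT 90: heading 270 -> 180
FD 7: (-4,-21) -> (-11,-21) [heading=180, move]
FD 14: (-11,-21) -> (-25,-21) [heading=180, move]
BK 5: (-25,-21) -> (-20,-21) [heading=180, move]
LT 120: heading 180 -> 300
FD 16: (-20,-21) -> (-12,-34.856) [heading=300, move]
FD 10: (-12,-34.856) -> (-7,-43.517) [heading=300, move]
FD 3: (-7,-43.517) -> (-5.5,-46.115) [heading=300, move]
Final: pos=(-5.5,-46.115), heading=300, 2 segment(s) drawn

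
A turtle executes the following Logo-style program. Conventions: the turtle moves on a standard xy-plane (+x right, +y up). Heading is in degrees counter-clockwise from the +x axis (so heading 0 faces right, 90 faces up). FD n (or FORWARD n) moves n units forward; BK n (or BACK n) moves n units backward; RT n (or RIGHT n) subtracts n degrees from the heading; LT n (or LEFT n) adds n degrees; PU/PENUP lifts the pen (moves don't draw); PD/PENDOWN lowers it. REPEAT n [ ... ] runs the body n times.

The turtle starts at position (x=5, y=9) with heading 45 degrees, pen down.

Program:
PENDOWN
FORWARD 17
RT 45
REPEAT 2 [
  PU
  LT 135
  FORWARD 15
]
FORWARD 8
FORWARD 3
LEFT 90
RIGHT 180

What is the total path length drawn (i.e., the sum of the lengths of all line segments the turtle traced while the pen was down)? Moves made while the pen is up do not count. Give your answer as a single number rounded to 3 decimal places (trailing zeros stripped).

Answer: 17

Derivation:
Executing turtle program step by step:
Start: pos=(5,9), heading=45, pen down
PD: pen down
FD 17: (5,9) -> (17.021,21.021) [heading=45, draw]
RT 45: heading 45 -> 0
REPEAT 2 [
  -- iteration 1/2 --
  PU: pen up
  LT 135: heading 0 -> 135
  FD 15: (17.021,21.021) -> (6.414,31.627) [heading=135, move]
  -- iteration 2/2 --
  PU: pen up
  LT 135: heading 135 -> 270
  FD 15: (6.414,31.627) -> (6.414,16.627) [heading=270, move]
]
FD 8: (6.414,16.627) -> (6.414,8.627) [heading=270, move]
FD 3: (6.414,8.627) -> (6.414,5.627) [heading=270, move]
LT 90: heading 270 -> 0
RT 180: heading 0 -> 180
Final: pos=(6.414,5.627), heading=180, 1 segment(s) drawn

Segment lengths:
  seg 1: (5,9) -> (17.021,21.021), length = 17
Total = 17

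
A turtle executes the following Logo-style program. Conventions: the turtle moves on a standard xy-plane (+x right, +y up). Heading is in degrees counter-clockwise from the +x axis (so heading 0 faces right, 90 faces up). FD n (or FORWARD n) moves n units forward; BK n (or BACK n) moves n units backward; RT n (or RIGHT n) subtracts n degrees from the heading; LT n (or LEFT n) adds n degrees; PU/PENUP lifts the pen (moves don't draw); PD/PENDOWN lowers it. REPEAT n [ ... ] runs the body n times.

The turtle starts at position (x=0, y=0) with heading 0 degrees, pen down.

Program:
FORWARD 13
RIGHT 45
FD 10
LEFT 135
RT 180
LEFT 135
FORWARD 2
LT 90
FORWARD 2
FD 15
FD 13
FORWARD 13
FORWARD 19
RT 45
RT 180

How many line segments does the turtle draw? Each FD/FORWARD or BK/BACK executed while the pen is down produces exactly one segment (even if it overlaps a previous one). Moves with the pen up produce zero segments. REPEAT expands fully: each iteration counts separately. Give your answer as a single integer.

Executing turtle program step by step:
Start: pos=(0,0), heading=0, pen down
FD 13: (0,0) -> (13,0) [heading=0, draw]
RT 45: heading 0 -> 315
FD 10: (13,0) -> (20.071,-7.071) [heading=315, draw]
LT 135: heading 315 -> 90
RT 180: heading 90 -> 270
LT 135: heading 270 -> 45
FD 2: (20.071,-7.071) -> (21.485,-5.657) [heading=45, draw]
LT 90: heading 45 -> 135
FD 2: (21.485,-5.657) -> (20.071,-4.243) [heading=135, draw]
FD 15: (20.071,-4.243) -> (9.464,6.364) [heading=135, draw]
FD 13: (9.464,6.364) -> (0.272,15.556) [heading=135, draw]
FD 13: (0.272,15.556) -> (-8.92,24.749) [heading=135, draw]
FD 19: (-8.92,24.749) -> (-22.355,38.184) [heading=135, draw]
RT 45: heading 135 -> 90
RT 180: heading 90 -> 270
Final: pos=(-22.355,38.184), heading=270, 8 segment(s) drawn
Segments drawn: 8

Answer: 8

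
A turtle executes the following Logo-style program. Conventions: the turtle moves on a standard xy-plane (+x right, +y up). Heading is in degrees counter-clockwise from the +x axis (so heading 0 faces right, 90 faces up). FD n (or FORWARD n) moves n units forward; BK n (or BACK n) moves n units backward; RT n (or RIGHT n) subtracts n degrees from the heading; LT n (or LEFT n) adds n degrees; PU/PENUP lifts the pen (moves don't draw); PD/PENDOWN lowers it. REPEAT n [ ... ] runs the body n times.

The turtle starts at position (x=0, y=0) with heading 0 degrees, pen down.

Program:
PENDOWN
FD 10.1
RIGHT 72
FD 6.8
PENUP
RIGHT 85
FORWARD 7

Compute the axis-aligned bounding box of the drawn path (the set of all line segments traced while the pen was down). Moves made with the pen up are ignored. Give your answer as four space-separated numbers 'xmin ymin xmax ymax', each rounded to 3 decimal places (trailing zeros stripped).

Answer: 0 -6.467 12.201 0

Derivation:
Executing turtle program step by step:
Start: pos=(0,0), heading=0, pen down
PD: pen down
FD 10.1: (0,0) -> (10.1,0) [heading=0, draw]
RT 72: heading 0 -> 288
FD 6.8: (10.1,0) -> (12.201,-6.467) [heading=288, draw]
PU: pen up
RT 85: heading 288 -> 203
FD 7: (12.201,-6.467) -> (5.758,-9.202) [heading=203, move]
Final: pos=(5.758,-9.202), heading=203, 2 segment(s) drawn

Segment endpoints: x in {0, 10.1, 12.201}, y in {-6.467, 0}
xmin=0, ymin=-6.467, xmax=12.201, ymax=0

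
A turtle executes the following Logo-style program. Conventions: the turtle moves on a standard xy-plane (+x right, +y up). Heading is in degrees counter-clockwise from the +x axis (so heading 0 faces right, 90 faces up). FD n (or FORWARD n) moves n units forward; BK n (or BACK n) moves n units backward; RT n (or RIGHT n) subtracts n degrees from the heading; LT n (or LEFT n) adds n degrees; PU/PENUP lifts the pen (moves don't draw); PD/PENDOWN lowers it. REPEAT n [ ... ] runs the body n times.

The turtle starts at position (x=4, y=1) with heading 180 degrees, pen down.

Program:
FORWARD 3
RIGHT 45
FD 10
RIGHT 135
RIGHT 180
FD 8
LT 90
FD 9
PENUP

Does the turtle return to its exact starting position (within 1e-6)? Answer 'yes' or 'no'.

Executing turtle program step by step:
Start: pos=(4,1), heading=180, pen down
FD 3: (4,1) -> (1,1) [heading=180, draw]
RT 45: heading 180 -> 135
FD 10: (1,1) -> (-6.071,8.071) [heading=135, draw]
RT 135: heading 135 -> 0
RT 180: heading 0 -> 180
FD 8: (-6.071,8.071) -> (-14.071,8.071) [heading=180, draw]
LT 90: heading 180 -> 270
FD 9: (-14.071,8.071) -> (-14.071,-0.929) [heading=270, draw]
PU: pen up
Final: pos=(-14.071,-0.929), heading=270, 4 segment(s) drawn

Start position: (4, 1)
Final position: (-14.071, -0.929)
Distance = 18.174; >= 1e-6 -> NOT closed

Answer: no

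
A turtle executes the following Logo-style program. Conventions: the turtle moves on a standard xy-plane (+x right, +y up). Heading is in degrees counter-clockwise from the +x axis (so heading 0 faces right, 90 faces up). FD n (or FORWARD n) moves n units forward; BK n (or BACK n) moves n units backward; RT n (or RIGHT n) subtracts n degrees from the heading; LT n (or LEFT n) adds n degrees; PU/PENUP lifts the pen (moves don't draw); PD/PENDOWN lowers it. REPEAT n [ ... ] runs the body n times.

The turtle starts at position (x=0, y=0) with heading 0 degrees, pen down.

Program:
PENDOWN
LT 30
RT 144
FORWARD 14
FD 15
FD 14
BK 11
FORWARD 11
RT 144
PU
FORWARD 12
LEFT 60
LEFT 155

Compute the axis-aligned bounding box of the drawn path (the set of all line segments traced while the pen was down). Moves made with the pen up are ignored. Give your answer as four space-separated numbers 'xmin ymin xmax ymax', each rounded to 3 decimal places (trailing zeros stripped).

Executing turtle program step by step:
Start: pos=(0,0), heading=0, pen down
PD: pen down
LT 30: heading 0 -> 30
RT 144: heading 30 -> 246
FD 14: (0,0) -> (-5.694,-12.79) [heading=246, draw]
FD 15: (-5.694,-12.79) -> (-11.795,-26.493) [heading=246, draw]
FD 14: (-11.795,-26.493) -> (-17.49,-39.282) [heading=246, draw]
BK 11: (-17.49,-39.282) -> (-13.016,-29.233) [heading=246, draw]
FD 11: (-13.016,-29.233) -> (-17.49,-39.282) [heading=246, draw]
RT 144: heading 246 -> 102
PU: pen up
FD 12: (-17.49,-39.282) -> (-19.985,-27.545) [heading=102, move]
LT 60: heading 102 -> 162
LT 155: heading 162 -> 317
Final: pos=(-19.985,-27.545), heading=317, 5 segment(s) drawn

Segment endpoints: x in {-17.49, -13.016, -11.795, -5.694, 0}, y in {-39.282, -29.233, -26.493, -12.79, 0}
xmin=-17.49, ymin=-39.282, xmax=0, ymax=0

Answer: -17.49 -39.282 0 0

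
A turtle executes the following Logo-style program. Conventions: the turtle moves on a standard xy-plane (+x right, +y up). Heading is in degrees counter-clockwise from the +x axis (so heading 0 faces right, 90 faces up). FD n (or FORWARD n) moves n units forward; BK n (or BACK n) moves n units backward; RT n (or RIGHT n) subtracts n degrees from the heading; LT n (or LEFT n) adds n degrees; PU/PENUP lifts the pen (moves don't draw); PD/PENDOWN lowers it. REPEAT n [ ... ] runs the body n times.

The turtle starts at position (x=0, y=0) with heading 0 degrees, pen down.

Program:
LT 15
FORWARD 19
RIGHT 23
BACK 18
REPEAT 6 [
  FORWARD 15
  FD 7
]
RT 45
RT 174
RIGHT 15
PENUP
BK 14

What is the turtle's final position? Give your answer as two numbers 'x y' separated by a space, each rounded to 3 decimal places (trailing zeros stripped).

Answer: 137.816 -23.309

Derivation:
Executing turtle program step by step:
Start: pos=(0,0), heading=0, pen down
LT 15: heading 0 -> 15
FD 19: (0,0) -> (18.353,4.918) [heading=15, draw]
RT 23: heading 15 -> 352
BK 18: (18.353,4.918) -> (0.528,7.423) [heading=352, draw]
REPEAT 6 [
  -- iteration 1/6 --
  FD 15: (0.528,7.423) -> (15.382,5.335) [heading=352, draw]
  FD 7: (15.382,5.335) -> (22.314,4.361) [heading=352, draw]
  -- iteration 2/6 --
  FD 15: (22.314,4.361) -> (37.168,2.273) [heading=352, draw]
  FD 7: (37.168,2.273) -> (44.1,1.299) [heading=352, draw]
  -- iteration 3/6 --
  FD 15: (44.1,1.299) -> (58.954,-0.789) [heading=352, draw]
  FD 7: (58.954,-0.789) -> (65.885,-1.763) [heading=352, draw]
  -- iteration 4/6 --
  FD 15: (65.885,-1.763) -> (80.739,-3.85) [heading=352, draw]
  FD 7: (80.739,-3.85) -> (87.671,-4.825) [heading=352, draw]
  -- iteration 5/6 --
  FD 15: (87.671,-4.825) -> (102.525,-6.912) [heading=352, draw]
  FD 7: (102.525,-6.912) -> (109.457,-7.886) [heading=352, draw]
  -- iteration 6/6 --
  FD 15: (109.457,-7.886) -> (124.311,-9.974) [heading=352, draw]
  FD 7: (124.311,-9.974) -> (131.243,-10.948) [heading=352, draw]
]
RT 45: heading 352 -> 307
RT 174: heading 307 -> 133
RT 15: heading 133 -> 118
PU: pen up
BK 14: (131.243,-10.948) -> (137.816,-23.309) [heading=118, move]
Final: pos=(137.816,-23.309), heading=118, 14 segment(s) drawn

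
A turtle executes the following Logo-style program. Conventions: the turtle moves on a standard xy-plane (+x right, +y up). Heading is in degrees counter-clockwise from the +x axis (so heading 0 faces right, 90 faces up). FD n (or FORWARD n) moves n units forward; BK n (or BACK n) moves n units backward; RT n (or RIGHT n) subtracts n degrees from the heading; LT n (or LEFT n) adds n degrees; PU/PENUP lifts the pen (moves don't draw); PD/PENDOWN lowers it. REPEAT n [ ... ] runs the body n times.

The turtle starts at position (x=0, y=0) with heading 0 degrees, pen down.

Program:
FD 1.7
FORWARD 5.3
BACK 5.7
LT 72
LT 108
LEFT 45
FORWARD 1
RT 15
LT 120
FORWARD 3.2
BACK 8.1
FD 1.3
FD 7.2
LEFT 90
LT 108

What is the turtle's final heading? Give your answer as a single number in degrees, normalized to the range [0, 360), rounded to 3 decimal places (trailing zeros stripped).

Executing turtle program step by step:
Start: pos=(0,0), heading=0, pen down
FD 1.7: (0,0) -> (1.7,0) [heading=0, draw]
FD 5.3: (1.7,0) -> (7,0) [heading=0, draw]
BK 5.7: (7,0) -> (1.3,0) [heading=0, draw]
LT 72: heading 0 -> 72
LT 108: heading 72 -> 180
LT 45: heading 180 -> 225
FD 1: (1.3,0) -> (0.593,-0.707) [heading=225, draw]
RT 15: heading 225 -> 210
LT 120: heading 210 -> 330
FD 3.2: (0.593,-0.707) -> (3.364,-2.307) [heading=330, draw]
BK 8.1: (3.364,-2.307) -> (-3.651,1.743) [heading=330, draw]
FD 1.3: (-3.651,1.743) -> (-2.525,1.093) [heading=330, draw]
FD 7.2: (-2.525,1.093) -> (3.711,-2.507) [heading=330, draw]
LT 90: heading 330 -> 60
LT 108: heading 60 -> 168
Final: pos=(3.711,-2.507), heading=168, 8 segment(s) drawn

Answer: 168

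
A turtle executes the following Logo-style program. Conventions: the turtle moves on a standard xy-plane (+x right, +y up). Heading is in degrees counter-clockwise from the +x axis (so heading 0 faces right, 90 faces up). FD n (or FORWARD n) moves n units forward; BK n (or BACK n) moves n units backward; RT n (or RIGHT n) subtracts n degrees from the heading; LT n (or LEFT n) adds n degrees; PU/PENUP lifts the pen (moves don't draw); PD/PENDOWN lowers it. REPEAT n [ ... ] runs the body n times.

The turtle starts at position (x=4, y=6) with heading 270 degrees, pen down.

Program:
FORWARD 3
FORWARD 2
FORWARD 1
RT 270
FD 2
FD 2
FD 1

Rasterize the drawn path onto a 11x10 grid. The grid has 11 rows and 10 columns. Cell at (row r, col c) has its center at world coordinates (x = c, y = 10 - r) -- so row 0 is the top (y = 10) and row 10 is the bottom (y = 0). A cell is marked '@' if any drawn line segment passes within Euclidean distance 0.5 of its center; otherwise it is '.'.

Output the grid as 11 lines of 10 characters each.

Answer: ..........
..........
..........
..........
....@.....
....@.....
....@.....
....@.....
....@.....
....@.....
....@@@@@@

Derivation:
Segment 0: (4,6) -> (4,3)
Segment 1: (4,3) -> (4,1)
Segment 2: (4,1) -> (4,0)
Segment 3: (4,0) -> (6,0)
Segment 4: (6,0) -> (8,0)
Segment 5: (8,0) -> (9,0)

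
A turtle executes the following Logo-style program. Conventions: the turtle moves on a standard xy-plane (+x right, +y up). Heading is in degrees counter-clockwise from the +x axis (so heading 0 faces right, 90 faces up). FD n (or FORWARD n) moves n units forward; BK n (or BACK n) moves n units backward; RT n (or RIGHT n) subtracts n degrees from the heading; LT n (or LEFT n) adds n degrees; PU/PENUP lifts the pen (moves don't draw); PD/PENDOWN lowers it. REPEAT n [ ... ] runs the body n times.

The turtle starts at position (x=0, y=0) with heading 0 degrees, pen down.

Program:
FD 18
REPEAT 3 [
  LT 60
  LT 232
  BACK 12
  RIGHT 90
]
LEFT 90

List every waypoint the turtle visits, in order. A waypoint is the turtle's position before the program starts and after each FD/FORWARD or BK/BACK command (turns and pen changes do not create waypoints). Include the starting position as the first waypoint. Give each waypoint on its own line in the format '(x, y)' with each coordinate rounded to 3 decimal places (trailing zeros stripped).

Answer: (0, 0)
(18, 0)
(13.505, 11.126)
(21.841, 2.494)
(10.878, 7.375)

Derivation:
Executing turtle program step by step:
Start: pos=(0,0), heading=0, pen down
FD 18: (0,0) -> (18,0) [heading=0, draw]
REPEAT 3 [
  -- iteration 1/3 --
  LT 60: heading 0 -> 60
  LT 232: heading 60 -> 292
  BK 12: (18,0) -> (13.505,11.126) [heading=292, draw]
  RT 90: heading 292 -> 202
  -- iteration 2/3 --
  LT 60: heading 202 -> 262
  LT 232: heading 262 -> 134
  BK 12: (13.505,11.126) -> (21.841,2.494) [heading=134, draw]
  RT 90: heading 134 -> 44
  -- iteration 3/3 --
  LT 60: heading 44 -> 104
  LT 232: heading 104 -> 336
  BK 12: (21.841,2.494) -> (10.878,7.375) [heading=336, draw]
  RT 90: heading 336 -> 246
]
LT 90: heading 246 -> 336
Final: pos=(10.878,7.375), heading=336, 4 segment(s) drawn
Waypoints (5 total):
(0, 0)
(18, 0)
(13.505, 11.126)
(21.841, 2.494)
(10.878, 7.375)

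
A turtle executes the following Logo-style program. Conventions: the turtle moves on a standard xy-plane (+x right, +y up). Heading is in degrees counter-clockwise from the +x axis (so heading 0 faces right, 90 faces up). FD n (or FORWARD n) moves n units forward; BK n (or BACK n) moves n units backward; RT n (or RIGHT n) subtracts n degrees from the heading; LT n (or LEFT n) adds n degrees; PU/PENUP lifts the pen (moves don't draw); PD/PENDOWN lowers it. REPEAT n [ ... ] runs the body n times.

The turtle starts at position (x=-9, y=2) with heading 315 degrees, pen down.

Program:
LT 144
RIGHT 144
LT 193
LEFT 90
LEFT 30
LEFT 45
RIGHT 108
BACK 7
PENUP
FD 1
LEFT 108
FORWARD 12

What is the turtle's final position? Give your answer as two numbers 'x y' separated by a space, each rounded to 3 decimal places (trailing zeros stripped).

Answer: 4.622 -4.241

Derivation:
Executing turtle program step by step:
Start: pos=(-9,2), heading=315, pen down
LT 144: heading 315 -> 99
RT 144: heading 99 -> 315
LT 193: heading 315 -> 148
LT 90: heading 148 -> 238
LT 30: heading 238 -> 268
LT 45: heading 268 -> 313
RT 108: heading 313 -> 205
BK 7: (-9,2) -> (-2.656,4.958) [heading=205, draw]
PU: pen up
FD 1: (-2.656,4.958) -> (-3.562,4.536) [heading=205, move]
LT 108: heading 205 -> 313
FD 12: (-3.562,4.536) -> (4.622,-4.241) [heading=313, move]
Final: pos=(4.622,-4.241), heading=313, 1 segment(s) drawn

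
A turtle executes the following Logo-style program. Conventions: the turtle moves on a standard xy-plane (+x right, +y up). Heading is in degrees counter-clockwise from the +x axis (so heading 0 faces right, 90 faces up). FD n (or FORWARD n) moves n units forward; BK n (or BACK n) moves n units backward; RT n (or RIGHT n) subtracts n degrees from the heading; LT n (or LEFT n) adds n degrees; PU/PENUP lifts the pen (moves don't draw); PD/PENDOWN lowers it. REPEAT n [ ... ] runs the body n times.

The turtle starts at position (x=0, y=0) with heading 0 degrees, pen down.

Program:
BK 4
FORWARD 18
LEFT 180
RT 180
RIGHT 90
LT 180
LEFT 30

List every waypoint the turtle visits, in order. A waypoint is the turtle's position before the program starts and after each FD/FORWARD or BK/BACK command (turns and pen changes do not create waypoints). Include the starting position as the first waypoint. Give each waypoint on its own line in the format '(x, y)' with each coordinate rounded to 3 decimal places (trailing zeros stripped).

Executing turtle program step by step:
Start: pos=(0,0), heading=0, pen down
BK 4: (0,0) -> (-4,0) [heading=0, draw]
FD 18: (-4,0) -> (14,0) [heading=0, draw]
LT 180: heading 0 -> 180
RT 180: heading 180 -> 0
RT 90: heading 0 -> 270
LT 180: heading 270 -> 90
LT 30: heading 90 -> 120
Final: pos=(14,0), heading=120, 2 segment(s) drawn
Waypoints (3 total):
(0, 0)
(-4, 0)
(14, 0)

Answer: (0, 0)
(-4, 0)
(14, 0)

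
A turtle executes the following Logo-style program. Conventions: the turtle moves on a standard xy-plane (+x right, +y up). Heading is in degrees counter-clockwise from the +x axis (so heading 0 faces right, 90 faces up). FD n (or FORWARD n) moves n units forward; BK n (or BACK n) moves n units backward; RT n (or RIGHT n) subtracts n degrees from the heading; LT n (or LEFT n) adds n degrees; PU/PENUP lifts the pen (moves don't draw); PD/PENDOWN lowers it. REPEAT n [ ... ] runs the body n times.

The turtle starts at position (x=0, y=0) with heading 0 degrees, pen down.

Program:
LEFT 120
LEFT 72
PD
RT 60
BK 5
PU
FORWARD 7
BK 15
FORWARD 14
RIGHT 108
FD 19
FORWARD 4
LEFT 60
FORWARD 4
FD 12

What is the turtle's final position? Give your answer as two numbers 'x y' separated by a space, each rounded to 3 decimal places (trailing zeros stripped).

Executing turtle program step by step:
Start: pos=(0,0), heading=0, pen down
LT 120: heading 0 -> 120
LT 72: heading 120 -> 192
PD: pen down
RT 60: heading 192 -> 132
BK 5: (0,0) -> (3.346,-3.716) [heading=132, draw]
PU: pen up
FD 7: (3.346,-3.716) -> (-1.338,1.486) [heading=132, move]
BK 15: (-1.338,1.486) -> (8.699,-9.661) [heading=132, move]
FD 14: (8.699,-9.661) -> (-0.669,0.743) [heading=132, move]
RT 108: heading 132 -> 24
FD 19: (-0.669,0.743) -> (16.688,8.471) [heading=24, move]
FD 4: (16.688,8.471) -> (20.342,10.098) [heading=24, move]
LT 60: heading 24 -> 84
FD 4: (20.342,10.098) -> (20.761,14.076) [heading=84, move]
FD 12: (20.761,14.076) -> (22.015,26.01) [heading=84, move]
Final: pos=(22.015,26.01), heading=84, 1 segment(s) drawn

Answer: 22.015 26.01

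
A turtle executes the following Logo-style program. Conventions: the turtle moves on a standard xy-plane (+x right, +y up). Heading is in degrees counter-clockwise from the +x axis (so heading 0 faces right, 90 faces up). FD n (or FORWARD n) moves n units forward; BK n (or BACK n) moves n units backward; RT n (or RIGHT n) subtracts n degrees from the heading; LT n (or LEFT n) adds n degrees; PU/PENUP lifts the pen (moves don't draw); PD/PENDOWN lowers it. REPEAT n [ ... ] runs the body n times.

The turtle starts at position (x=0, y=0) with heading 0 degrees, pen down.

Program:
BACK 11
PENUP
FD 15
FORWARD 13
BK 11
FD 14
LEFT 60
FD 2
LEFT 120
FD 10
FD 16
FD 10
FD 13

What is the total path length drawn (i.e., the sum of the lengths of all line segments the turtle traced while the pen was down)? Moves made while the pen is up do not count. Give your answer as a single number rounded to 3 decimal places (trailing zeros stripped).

Answer: 11

Derivation:
Executing turtle program step by step:
Start: pos=(0,0), heading=0, pen down
BK 11: (0,0) -> (-11,0) [heading=0, draw]
PU: pen up
FD 15: (-11,0) -> (4,0) [heading=0, move]
FD 13: (4,0) -> (17,0) [heading=0, move]
BK 11: (17,0) -> (6,0) [heading=0, move]
FD 14: (6,0) -> (20,0) [heading=0, move]
LT 60: heading 0 -> 60
FD 2: (20,0) -> (21,1.732) [heading=60, move]
LT 120: heading 60 -> 180
FD 10: (21,1.732) -> (11,1.732) [heading=180, move]
FD 16: (11,1.732) -> (-5,1.732) [heading=180, move]
FD 10: (-5,1.732) -> (-15,1.732) [heading=180, move]
FD 13: (-15,1.732) -> (-28,1.732) [heading=180, move]
Final: pos=(-28,1.732), heading=180, 1 segment(s) drawn

Segment lengths:
  seg 1: (0,0) -> (-11,0), length = 11
Total = 11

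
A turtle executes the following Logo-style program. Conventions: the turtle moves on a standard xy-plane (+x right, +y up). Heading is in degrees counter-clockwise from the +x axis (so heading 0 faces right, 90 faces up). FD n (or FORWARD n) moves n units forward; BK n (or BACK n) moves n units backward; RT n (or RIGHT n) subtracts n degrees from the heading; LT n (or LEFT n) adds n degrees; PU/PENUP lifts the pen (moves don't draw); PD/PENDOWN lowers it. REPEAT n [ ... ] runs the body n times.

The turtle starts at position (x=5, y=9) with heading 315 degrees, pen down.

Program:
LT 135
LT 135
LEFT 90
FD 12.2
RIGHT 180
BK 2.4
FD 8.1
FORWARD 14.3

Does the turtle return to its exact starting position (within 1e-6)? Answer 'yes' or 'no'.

Executing turtle program step by step:
Start: pos=(5,9), heading=315, pen down
LT 135: heading 315 -> 90
LT 135: heading 90 -> 225
LT 90: heading 225 -> 315
FD 12.2: (5,9) -> (13.627,0.373) [heading=315, draw]
RT 180: heading 315 -> 135
BK 2.4: (13.627,0.373) -> (15.324,-1.324) [heading=135, draw]
FD 8.1: (15.324,-1.324) -> (9.596,4.404) [heading=135, draw]
FD 14.3: (9.596,4.404) -> (-0.515,14.515) [heading=135, draw]
Final: pos=(-0.515,14.515), heading=135, 4 segment(s) drawn

Start position: (5, 9)
Final position: (-0.515, 14.515)
Distance = 7.8; >= 1e-6 -> NOT closed

Answer: no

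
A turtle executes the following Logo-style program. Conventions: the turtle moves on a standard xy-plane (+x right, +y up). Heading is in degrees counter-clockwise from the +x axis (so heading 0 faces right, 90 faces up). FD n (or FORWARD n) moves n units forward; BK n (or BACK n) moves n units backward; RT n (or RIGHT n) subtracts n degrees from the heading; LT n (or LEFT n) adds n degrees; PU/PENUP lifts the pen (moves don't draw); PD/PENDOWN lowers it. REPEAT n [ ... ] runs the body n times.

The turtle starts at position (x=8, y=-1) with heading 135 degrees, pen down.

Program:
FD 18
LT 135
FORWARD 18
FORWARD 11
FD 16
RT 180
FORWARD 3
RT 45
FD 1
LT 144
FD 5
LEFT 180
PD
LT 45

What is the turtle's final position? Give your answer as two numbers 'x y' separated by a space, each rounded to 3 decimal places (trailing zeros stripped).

Executing turtle program step by step:
Start: pos=(8,-1), heading=135, pen down
FD 18: (8,-1) -> (-4.728,11.728) [heading=135, draw]
LT 135: heading 135 -> 270
FD 18: (-4.728,11.728) -> (-4.728,-6.272) [heading=270, draw]
FD 11: (-4.728,-6.272) -> (-4.728,-17.272) [heading=270, draw]
FD 16: (-4.728,-17.272) -> (-4.728,-33.272) [heading=270, draw]
RT 180: heading 270 -> 90
FD 3: (-4.728,-33.272) -> (-4.728,-30.272) [heading=90, draw]
RT 45: heading 90 -> 45
FD 1: (-4.728,-30.272) -> (-4.021,-29.565) [heading=45, draw]
LT 144: heading 45 -> 189
FD 5: (-4.021,-29.565) -> (-8.959,-30.347) [heading=189, draw]
LT 180: heading 189 -> 9
PD: pen down
LT 45: heading 9 -> 54
Final: pos=(-8.959,-30.347), heading=54, 7 segment(s) drawn

Answer: -8.959 -30.347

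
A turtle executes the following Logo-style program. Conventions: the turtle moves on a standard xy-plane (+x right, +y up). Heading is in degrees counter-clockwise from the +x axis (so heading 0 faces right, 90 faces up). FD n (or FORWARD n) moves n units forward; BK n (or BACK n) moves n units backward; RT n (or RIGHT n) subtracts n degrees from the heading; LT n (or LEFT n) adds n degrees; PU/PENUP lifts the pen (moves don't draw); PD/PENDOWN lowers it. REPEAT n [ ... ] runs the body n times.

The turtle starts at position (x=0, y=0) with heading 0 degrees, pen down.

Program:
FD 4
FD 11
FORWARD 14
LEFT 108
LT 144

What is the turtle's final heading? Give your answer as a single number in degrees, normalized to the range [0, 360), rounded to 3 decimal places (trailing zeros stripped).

Answer: 252

Derivation:
Executing turtle program step by step:
Start: pos=(0,0), heading=0, pen down
FD 4: (0,0) -> (4,0) [heading=0, draw]
FD 11: (4,0) -> (15,0) [heading=0, draw]
FD 14: (15,0) -> (29,0) [heading=0, draw]
LT 108: heading 0 -> 108
LT 144: heading 108 -> 252
Final: pos=(29,0), heading=252, 3 segment(s) drawn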